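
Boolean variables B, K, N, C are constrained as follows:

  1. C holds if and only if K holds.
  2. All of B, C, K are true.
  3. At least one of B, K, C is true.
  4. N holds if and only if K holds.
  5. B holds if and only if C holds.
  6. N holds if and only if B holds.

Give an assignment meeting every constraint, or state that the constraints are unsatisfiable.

B = True, K = True, N = True, C = True

  (1) C=T, K=T — same ✓
  (2) {B, C, K}: all 3 true ✓
  (3) {B, K, C}: 3 true — at least one ✓
  (4) N=T, K=T — same ✓
  (5) B=T, C=T — same ✓
  (6) N=T, B=T — same ✓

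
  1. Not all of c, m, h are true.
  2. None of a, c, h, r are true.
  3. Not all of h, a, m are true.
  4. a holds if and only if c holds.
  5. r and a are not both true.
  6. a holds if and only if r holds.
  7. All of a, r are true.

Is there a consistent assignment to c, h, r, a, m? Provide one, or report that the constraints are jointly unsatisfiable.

No satisfying assignment exists.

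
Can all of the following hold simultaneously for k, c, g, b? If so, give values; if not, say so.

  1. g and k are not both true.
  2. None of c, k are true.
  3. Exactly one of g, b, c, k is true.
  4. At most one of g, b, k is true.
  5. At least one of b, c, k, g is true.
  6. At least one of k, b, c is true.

k = False, c = False, g = False, b = True

  (1) g=F, k=F — not both ✓
  (2) {c, k}: 0 true — none ✓
  (3) {g, b, c, k}: 1 true — exactly one ✓
  (4) {g, b, k}: 1 true — at most one ✓
  (5) {b, c, k, g}: 1 true — at least one ✓
  (6) {k, b, c}: 1 true — at least one ✓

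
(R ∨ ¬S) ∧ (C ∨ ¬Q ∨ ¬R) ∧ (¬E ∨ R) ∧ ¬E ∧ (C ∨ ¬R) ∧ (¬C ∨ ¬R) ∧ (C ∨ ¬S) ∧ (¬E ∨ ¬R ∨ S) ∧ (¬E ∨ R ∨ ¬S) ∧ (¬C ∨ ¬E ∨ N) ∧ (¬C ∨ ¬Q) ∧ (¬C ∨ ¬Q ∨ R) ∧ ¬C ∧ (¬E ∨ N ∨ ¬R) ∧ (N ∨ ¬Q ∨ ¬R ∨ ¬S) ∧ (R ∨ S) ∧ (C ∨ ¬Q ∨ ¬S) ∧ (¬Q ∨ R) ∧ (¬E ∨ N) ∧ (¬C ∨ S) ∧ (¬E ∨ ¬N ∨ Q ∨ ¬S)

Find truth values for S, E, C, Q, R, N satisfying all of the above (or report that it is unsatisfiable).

Unsatisfiable — no assignment works.

Case E = True:
  Clause (¬E) is falsified — contradiction.
Case E = False:
  (¬C) forces C = False.
  (C ∨ ¬R) forces R = False.
  (R ∨ ¬S) forces S = False.
  Clause (R ∨ S) is falsified — contradiction.
Both cases fail, so the formula is unsatisfiable.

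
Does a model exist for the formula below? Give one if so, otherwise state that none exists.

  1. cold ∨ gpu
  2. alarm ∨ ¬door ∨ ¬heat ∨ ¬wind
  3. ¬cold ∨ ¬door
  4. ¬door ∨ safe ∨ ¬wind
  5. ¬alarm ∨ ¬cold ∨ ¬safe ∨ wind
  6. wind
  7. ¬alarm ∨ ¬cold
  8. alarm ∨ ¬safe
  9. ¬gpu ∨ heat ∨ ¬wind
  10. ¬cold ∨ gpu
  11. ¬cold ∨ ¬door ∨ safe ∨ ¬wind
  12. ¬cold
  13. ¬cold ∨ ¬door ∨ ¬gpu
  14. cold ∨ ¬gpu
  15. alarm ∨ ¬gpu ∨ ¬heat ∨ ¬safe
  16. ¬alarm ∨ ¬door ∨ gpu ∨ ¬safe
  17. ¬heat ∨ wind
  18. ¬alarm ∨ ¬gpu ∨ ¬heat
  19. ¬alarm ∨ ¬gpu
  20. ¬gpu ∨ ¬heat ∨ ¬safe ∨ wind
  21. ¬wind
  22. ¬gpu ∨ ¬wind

No satisfying assignment exists.

Case wind = True:
  Clause (¬wind) is falsified — contradiction.
Case wind = False:
  Clause (wind) is falsified — contradiction.
Both cases fail, so the formula is unsatisfiable.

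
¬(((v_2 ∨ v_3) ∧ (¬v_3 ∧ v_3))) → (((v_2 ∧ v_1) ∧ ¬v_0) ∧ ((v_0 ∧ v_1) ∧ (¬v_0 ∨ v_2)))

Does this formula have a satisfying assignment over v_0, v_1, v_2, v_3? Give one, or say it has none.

Case v_0 = True: the formula simplifies to (v_2 ∨ v_3) ∧ (¬v_3 ∧ v_3).
  v_3 = True: the conjunct ¬v_3 is False.
  v_3 = False: the conjunct v_3 is False.
Case v_0 = False: the formula simplifies to (v_2 ∨ v_3) ∧ (¬v_3 ∧ v_3).
  v_3 = True: the conjunct ¬v_3 is False.
  v_3 = False: the conjunct v_3 is False.
Both cases fail — unsatisfiable.

No satisfying assignment exists.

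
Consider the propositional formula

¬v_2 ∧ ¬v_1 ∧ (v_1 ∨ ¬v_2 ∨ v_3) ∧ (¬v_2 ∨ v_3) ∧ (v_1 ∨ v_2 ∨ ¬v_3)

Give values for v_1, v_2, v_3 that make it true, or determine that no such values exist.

v_1=F; v_2=F; v_3=F

Unit clause (¬v_2) forces v_2 = False.
Unit clause (¬v_1) forces v_1 = False.
In (v_1 ∨ v_2 ∨ ¬v_3) only ¬v_3 is left, so v_3 = False.
All clauses satisfied.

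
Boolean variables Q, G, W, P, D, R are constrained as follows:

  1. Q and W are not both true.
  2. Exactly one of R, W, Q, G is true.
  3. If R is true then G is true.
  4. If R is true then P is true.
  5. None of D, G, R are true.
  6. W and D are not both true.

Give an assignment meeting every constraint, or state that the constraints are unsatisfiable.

Q = True; G = False; W = False; P = False; D = False; R = False

  (1) Q=T, W=F — not both ✓
  (2) {R, W, Q, G}: 1 true — exactly one ✓
  (3) R=F ⇒ G: vacuous ✓
  (4) R=F ⇒ P: vacuous ✓
  (5) {D, G, R}: 0 true — none ✓
  (6) W=F, D=F — not both ✓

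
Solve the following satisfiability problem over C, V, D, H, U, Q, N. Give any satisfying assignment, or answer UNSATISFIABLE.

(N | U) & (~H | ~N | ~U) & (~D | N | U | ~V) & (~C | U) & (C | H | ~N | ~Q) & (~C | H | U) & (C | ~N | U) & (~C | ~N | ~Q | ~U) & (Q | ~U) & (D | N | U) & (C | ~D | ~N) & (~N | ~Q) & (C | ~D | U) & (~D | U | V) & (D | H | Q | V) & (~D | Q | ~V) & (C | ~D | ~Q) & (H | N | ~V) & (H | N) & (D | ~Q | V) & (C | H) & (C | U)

Set C = True.
  then (~C | U) forces U = True.
  then (Q | ~U) forces Q = True.
  then (~N | ~Q) forces N = False.
  then (H | N) forces H = True.
Set V = False.
  then (D | ~Q | V) forces D = True.
All clauses satisfied.

C: True, V: False, D: True, H: True, U: True, Q: True, N: False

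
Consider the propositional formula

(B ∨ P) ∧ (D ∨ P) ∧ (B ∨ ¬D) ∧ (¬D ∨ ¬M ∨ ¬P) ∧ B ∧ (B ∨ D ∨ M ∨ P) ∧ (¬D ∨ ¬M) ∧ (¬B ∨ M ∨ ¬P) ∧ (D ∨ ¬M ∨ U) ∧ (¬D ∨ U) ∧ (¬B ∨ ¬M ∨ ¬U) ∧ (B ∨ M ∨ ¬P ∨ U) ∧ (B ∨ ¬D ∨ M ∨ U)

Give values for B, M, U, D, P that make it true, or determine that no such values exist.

Unit clause (B) forces B = True.
Try M = True:
  (¬D ∨ ¬M) forces D = False.
  (D ∨ P) forces P = True.
  (D ∨ ¬M ∨ U) forces U = True.
  clause (¬B ∨ ¬M ∨ ¬U) is falsified — backtrack.
So M = False.
  then (¬B ∨ M ∨ ¬P) forces P = False.
  then (D ∨ P) forces D = True.
  then (¬D ∨ U) forces U = True.
All clauses satisfied.

B=T, M=F, U=T, D=T, P=F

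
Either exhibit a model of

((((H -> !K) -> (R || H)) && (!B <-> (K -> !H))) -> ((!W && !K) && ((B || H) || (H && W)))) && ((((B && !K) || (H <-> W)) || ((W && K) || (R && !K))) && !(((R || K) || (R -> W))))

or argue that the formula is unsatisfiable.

The conjunct !(((R || K) || (R -> W))) is unsatisfiable on its own:
  W=F, K=F, R=F: evaluates to False.
  W=F, K=F, R=T: evaluates to False.
  W=F, K=T, R=F: evaluates to False.
  W=F, K=T, R=T: evaluates to False.
  W=T, K=F, R=F: evaluates to False.
  W=T, K=F, R=T: evaluates to False.
  W=T, K=T, R=F: evaluates to False.
  W=T, K=T, R=T: evaluates to False.
So the whole conjunction is unsatisfiable.

No satisfying assignment exists.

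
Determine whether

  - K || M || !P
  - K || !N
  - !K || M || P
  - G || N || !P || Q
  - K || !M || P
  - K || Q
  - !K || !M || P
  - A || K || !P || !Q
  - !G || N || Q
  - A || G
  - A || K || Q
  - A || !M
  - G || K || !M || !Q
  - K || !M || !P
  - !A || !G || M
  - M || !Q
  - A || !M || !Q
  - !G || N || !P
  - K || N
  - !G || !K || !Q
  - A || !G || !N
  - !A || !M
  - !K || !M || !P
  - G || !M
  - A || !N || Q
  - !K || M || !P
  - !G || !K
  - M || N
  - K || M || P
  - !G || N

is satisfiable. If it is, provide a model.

Unsatisfiable

Case M = True:
  (A || !M) forces A = True.
  Clause (!A || !M) is falsified — contradiction.
Case M = False:
  (M || !Q) forces Q = False.
  (K || Q) forces K = True.
  (!K || M || P) forces P = True.
  Clause (!K || M || !P) is falsified — contradiction.
Both cases fail, so the formula is unsatisfiable.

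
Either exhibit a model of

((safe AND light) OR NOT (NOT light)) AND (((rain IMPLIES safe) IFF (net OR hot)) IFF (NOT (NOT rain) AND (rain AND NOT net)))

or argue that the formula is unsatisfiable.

rain = True; net = True; hot = True; safe = False; light = True

  (safe AND light) OR NOT (NOT light) = True
    safe AND light = False
    NOT (NOT light) = True
      NOT light = False
  ((rain IMPLIES safe) IFF (net OR hot)) IFF (NOT (NOT rain) AND (rain AND NOT net)) = True
    (rain IMPLIES safe) IFF (net OR hot) = False
      rain IMPLIES safe = False
      net OR hot = True
    NOT (NOT rain) AND (rain AND NOT net) = False
      NOT (NOT rain) = True
        NOT rain = False
      rain AND NOT net = False
        NOT net = False
Both conjuncts True, so the formula holds.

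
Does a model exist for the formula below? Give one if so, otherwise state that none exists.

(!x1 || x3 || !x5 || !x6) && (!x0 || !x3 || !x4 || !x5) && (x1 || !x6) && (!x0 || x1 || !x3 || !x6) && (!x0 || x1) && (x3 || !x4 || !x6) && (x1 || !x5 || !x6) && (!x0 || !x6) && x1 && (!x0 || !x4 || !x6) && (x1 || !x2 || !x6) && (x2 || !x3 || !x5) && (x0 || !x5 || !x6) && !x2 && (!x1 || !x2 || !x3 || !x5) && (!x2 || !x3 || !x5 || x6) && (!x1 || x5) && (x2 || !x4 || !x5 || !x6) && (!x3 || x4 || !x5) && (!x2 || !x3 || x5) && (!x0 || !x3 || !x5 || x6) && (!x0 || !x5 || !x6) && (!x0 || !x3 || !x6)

x0 = True, x1 = True, x2 = False, x3 = False, x4 = True, x5 = True, x6 = False

Unit clause (x1) forces x1 = True.
Unit clause (!x2) forces x2 = False.
In (!x1 || x5) only x5 is left, so x5 = True.
In (x2 || !x3 || !x5) only !x3 is left, so x3 = False.
In (!x1 || x3 || !x5 || !x6) only !x6 is left, so x6 = False.
Set x0 = True.
Set x4 = True.
All clauses satisfied.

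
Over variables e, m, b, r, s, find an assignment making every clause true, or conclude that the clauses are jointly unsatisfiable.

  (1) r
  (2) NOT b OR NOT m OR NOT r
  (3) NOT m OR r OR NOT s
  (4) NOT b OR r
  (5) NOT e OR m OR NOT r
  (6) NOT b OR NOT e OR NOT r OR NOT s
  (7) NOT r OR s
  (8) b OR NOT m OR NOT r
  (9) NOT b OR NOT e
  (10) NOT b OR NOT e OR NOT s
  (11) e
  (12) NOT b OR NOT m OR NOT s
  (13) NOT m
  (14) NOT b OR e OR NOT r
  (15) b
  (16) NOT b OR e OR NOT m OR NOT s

UNSATISFIABLE

Case e = True:
  (r) forces r = True.
  (NOT e OR m OR NOT r) forces m = True.
  Clause (NOT m) is falsified — contradiction.
Case e = False:
  Clause (e) is falsified — contradiction.
Both cases fail, so the formula is unsatisfiable.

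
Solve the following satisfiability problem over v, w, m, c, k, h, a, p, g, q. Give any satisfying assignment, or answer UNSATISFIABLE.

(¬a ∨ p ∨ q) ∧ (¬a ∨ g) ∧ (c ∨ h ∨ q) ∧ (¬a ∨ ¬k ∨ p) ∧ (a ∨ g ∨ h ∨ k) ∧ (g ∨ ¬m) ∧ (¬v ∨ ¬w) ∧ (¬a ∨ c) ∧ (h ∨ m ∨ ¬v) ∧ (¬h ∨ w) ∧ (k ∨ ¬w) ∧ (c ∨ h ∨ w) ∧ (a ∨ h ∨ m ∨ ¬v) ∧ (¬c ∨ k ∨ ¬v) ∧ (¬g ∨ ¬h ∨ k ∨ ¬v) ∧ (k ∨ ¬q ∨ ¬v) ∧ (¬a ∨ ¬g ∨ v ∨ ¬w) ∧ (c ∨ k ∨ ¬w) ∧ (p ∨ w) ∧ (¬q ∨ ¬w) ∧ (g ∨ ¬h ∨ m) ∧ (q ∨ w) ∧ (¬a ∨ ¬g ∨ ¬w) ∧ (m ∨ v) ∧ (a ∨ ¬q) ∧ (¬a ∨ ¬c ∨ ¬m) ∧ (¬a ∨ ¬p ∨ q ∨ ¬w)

v=F, w=T, m=T, c=T, k=T, h=F, a=F, p=F, g=T, q=F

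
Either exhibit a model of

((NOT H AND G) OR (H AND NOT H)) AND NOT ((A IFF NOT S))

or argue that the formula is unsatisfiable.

A = False; S = False; G = True; H = False

  (NOT H AND G) OR (H AND NOT H) = True
    NOT H AND G = True
      NOT H = True
    H AND NOT H = False
      NOT H = True
  NOT ((A IFF NOT S)) = True
    A IFF NOT S = False
      NOT S = True
Both conjuncts True, so the formula holds.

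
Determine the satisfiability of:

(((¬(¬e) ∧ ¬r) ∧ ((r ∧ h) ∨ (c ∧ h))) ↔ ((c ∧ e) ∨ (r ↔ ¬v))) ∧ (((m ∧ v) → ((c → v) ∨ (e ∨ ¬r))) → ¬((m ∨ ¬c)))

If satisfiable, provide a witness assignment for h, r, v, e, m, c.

h: True, r: False, v: False, e: False, m: False, c: True

  ((¬(¬e) ∧ ¬r) ∧ ((r ∧ h) ∨ (c ∧ h))) ↔ ((c ∧ e) ∨ (r ↔ ¬v)) = True
    (¬(¬e) ∧ ¬r) ∧ ((r ∧ h) ∨ (c ∧ h)) = False
      ¬(¬e) ∧ ¬r = False
        ¬(¬e) = False
          ¬e = True
        ¬r = True
      (r ∧ h) ∨ (c ∧ h) = True
        r ∧ h = False
        c ∧ h = True
    (c ∧ e) ∨ (r ↔ ¬v) = False
      c ∧ e = False
      r ↔ ¬v = False
        ¬v = True
  ((m ∧ v) → ((c → v) ∨ (e ∨ ¬r))) → ¬((m ∨ ¬c)) = True
    (m ∧ v) → ((c → v) ∨ (e ∨ ¬r)) = True
      m ∧ v = False
      (c → v) ∨ (e ∨ ¬r) = True
        c → v = False
        e ∨ ¬r = True
          ¬r = True
    ¬((m ∨ ¬c)) = True
      m ∨ ¬c = False
        ¬c = False
Both conjuncts True, so the formula holds.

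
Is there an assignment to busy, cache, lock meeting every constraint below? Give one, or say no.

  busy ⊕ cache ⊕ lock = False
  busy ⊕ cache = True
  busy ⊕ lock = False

busy = True; cache = False; lock = True

busy ⊕ cache ⊕ lock = T ⊕ F ⊕ T = False ✓
busy ⊕ cache = T ⊕ F = True ✓
busy ⊕ lock = T ⊕ T = False ✓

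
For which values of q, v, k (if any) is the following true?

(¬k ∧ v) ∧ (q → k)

q = False, v = True, k = False

  ¬k ∧ v = True
    ¬k = True
  q → k = True
Both conjuncts True, so the formula holds.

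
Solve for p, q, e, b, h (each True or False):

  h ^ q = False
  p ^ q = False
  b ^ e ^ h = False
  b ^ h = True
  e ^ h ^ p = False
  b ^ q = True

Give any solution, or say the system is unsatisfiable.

UNSATISFIABLE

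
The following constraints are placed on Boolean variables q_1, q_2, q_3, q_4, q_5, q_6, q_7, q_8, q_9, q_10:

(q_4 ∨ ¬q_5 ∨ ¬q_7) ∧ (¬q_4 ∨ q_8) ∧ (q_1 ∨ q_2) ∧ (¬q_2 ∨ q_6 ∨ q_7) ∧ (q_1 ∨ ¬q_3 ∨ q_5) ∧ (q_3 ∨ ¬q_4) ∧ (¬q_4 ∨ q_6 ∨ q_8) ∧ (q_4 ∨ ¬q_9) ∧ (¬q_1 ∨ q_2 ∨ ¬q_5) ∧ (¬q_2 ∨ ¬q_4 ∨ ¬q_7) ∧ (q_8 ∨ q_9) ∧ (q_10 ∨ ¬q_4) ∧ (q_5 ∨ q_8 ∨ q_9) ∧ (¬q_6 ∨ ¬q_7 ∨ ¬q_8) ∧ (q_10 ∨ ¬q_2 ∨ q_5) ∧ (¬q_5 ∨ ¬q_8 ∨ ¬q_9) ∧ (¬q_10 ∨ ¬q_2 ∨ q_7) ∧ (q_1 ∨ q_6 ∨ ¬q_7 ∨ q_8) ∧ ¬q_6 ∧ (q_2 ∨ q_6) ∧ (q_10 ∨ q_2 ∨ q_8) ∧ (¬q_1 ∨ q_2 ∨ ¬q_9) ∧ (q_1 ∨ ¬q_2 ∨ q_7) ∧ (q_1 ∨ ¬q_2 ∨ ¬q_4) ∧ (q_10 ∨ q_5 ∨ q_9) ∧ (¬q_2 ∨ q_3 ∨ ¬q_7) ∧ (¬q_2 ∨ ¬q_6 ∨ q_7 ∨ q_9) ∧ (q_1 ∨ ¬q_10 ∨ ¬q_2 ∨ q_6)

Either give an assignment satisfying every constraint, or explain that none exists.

Unit clause (¬q_6) forces q_6 = False.
In (q_2 ∨ q_6) only q_2 is left, so q_2 = True.
In (¬q_2 ∨ q_6 ∨ q_7) only q_7 is left, so q_7 = True.
In (¬q_2 ∨ ¬q_4 ∨ ¬q_7) only ¬q_4 is left, so q_4 = False.
In (¬q_2 ∨ q_3 ∨ ¬q_7) only q_3 is left, so q_3 = True.
In (q_4 ∨ ¬q_5 ∨ ¬q_7) only ¬q_5 is left, so q_5 = False.
In (q_1 ∨ ¬q_3 ∨ q_5) only q_1 is left, so q_1 = True.
In (q_4 ∨ ¬q_9) only ¬q_9 is left, so q_9 = False.
In (q_8 ∨ q_9) only q_8 is left, so q_8 = True.
In (q_10 ∨ ¬q_2 ∨ q_5) only q_10 is left, so q_10 = True.
All clauses satisfied.

q_1: True, q_2: True, q_3: True, q_4: False, q_5: False, q_6: False, q_7: True, q_8: True, q_9: False, q_10: True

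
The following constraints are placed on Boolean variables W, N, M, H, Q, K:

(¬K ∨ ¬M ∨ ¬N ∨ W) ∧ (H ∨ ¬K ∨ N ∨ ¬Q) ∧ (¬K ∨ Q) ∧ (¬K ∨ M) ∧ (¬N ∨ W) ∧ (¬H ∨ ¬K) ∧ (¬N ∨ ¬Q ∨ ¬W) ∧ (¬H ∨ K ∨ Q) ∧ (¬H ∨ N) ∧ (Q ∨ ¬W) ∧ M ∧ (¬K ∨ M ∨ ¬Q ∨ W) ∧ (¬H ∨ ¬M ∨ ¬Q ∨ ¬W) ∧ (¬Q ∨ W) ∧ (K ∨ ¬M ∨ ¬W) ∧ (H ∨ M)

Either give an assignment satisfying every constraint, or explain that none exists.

W: False, N: False, M: True, H: False, Q: False, K: False

Unit clause (M) forces M = True.
Try W = True:
  (Q ∨ ¬W) forces Q = True.
  (¬N ∨ ¬Q ∨ ¬W) forces N = False.
  (¬H ∨ N) forces H = False.
  (H ∨ ¬K ∨ N ∨ ¬Q) forces K = False.
  clause (K ∨ ¬M ∨ ¬W) is falsified — backtrack.
So W = False.
  then (¬N ∨ W) forces N = False.
  then (¬H ∨ N) forces H = False.
  then (¬Q ∨ W) forces Q = False.
  then (¬K ∨ Q) forces K = False.
All clauses satisfied.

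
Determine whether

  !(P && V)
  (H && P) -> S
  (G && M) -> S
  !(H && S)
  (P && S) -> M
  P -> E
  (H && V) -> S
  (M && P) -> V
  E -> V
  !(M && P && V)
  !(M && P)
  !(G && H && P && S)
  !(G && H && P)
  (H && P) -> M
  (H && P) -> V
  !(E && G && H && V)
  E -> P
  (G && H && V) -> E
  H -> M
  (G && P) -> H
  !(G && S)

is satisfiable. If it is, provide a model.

Set P = False.
  then (!E || P) forces E = False.
Set S = True.
  then (!G || !S) forces G = False.
  then (!H || !S) forces H = False.
Set V = False.
Set M = True.
All clauses satisfied.

P = False, E = False, S = True, G = False, V = False, H = False, M = True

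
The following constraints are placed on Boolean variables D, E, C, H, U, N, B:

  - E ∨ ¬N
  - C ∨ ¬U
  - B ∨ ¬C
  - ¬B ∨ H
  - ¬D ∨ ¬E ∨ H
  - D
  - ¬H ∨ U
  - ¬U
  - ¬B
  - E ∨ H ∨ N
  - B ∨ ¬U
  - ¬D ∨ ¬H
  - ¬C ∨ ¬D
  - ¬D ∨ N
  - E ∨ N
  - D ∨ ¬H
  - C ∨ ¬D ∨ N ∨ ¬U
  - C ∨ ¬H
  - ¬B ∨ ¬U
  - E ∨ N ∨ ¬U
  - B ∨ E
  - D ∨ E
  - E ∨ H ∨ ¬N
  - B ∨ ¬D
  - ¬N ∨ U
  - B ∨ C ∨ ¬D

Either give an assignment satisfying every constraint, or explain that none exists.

Unsatisfiable

Case D = True:
  (¬U) forces U = False.
  (¬H ∨ U) forces H = False.
  (¬B ∨ H) forces B = False.
  Clause (B ∨ ¬D) is falsified — contradiction.
Case D = False:
  Clause (D) is falsified — contradiction.
Both cases fail, so the formula is unsatisfiable.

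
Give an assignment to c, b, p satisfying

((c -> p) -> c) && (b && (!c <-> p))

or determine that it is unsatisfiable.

c=T, b=T, p=F

  (c -> p) -> c = True
    c -> p = False
  b && (!c <-> p) = True
    !c <-> p = True
      !c = False
Both conjuncts True, so the formula holds.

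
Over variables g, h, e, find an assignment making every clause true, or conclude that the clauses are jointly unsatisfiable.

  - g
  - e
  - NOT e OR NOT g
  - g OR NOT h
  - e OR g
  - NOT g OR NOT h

Unsatisfiable

Case g = True:
  (e) forces e = True.
  Clause (NOT e OR NOT g) is falsified — contradiction.
Case g = False:
  Clause (g) is falsified — contradiction.
Both cases fail, so the formula is unsatisfiable.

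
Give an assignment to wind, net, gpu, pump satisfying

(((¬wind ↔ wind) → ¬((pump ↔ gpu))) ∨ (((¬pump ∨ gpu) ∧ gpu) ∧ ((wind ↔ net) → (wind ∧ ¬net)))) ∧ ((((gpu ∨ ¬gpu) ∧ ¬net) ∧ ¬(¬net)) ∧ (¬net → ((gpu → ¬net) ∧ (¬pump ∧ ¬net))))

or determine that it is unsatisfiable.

Case net = True: the conjunct ¬net is False.
Case net = False: the conjunct ¬(¬net) becomes ¬(¬False) = False.
Both cases fail — unsatisfiable.

UNSATISFIABLE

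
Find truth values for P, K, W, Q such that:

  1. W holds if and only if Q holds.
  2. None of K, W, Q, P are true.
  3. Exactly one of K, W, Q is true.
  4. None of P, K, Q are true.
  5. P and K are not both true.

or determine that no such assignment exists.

Case K = True:
  Constraint (2) is violated (K=T) — contradiction.
Case K = False:
  (2) forces W = False.
  (1) with W=F forces Q = False.
  Constraint (3) is violated (K=F, W=F, Q=F) — contradiction.
Both cases fail — unsatisfiable.

The formula is unsatisfiable.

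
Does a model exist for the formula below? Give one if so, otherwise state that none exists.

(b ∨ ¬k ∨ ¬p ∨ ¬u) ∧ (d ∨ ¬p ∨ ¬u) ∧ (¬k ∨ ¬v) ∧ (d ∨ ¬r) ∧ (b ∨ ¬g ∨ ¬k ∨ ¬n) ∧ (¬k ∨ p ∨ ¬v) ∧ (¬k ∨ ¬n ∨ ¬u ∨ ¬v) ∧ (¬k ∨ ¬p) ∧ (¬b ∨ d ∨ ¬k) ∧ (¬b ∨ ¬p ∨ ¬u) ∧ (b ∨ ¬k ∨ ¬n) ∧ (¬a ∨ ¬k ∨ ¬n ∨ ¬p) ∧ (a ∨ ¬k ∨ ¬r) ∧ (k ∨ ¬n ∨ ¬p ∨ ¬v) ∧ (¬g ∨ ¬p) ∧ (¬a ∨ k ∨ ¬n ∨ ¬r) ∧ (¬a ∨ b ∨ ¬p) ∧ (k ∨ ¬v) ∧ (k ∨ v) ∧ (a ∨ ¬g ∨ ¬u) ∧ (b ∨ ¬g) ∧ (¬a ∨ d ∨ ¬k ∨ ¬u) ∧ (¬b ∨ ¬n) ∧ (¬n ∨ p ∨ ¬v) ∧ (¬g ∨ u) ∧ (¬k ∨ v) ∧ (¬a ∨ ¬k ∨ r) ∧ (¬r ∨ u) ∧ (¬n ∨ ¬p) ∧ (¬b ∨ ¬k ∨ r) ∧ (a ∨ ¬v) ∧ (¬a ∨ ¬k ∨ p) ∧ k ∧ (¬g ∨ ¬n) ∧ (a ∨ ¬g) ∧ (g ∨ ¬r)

Case k = True:
  (¬k ∨ ¬v) forces v = False.
  Clause (¬k ∨ v) is falsified — contradiction.
Case k = False:
  Clause (k) is falsified — contradiction.
Both cases fail, so the formula is unsatisfiable.

UNSATISFIABLE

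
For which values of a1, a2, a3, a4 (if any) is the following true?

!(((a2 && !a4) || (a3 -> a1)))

a1=F; a2=F; a3=T; a4=F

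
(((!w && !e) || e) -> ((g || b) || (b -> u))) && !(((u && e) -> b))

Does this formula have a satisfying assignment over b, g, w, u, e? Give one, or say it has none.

b=F, g=F, w=T, u=T, e=T

  ((!w && !e) || e) -> ((g || b) || (b -> u)) = True
    (!w && !e) || e = True
      !w && !e = False
        !w = False
        !e = False
    (g || b) || (b -> u) = True
      g || b = False
      b -> u = True
  !(((u && e) -> b)) = True
    (u && e) -> b = False
      u && e = True
Both conjuncts True, so the formula holds.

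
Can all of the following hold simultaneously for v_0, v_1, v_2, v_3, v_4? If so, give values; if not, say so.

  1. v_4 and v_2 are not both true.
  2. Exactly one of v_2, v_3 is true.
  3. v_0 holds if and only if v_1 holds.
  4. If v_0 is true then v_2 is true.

v_0=F; v_1=F; v_2=F; v_3=T; v_4=F

  (1) v_4=F, v_2=F — not both ✓
  (2) {v_2, v_3}: 1 true — exactly one ✓
  (3) v_0=F, v_1=F — same ✓
  (4) v_0=F ⇒ v_2: vacuous ✓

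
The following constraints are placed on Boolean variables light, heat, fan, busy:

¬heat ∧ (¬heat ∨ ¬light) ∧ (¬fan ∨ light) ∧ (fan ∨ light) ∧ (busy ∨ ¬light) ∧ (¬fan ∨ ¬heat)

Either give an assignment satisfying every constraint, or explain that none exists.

light=T, heat=F, fan=F, busy=T

Unit clause (¬heat) forces heat = False.
Try light = False:
  (¬fan ∨ light) forces fan = False.
  clause (fan ∨ light) is falsified — backtrack.
So light = True.
  then (busy ∨ ¬light) forces busy = True.
Set fan = False.
All clauses satisfied.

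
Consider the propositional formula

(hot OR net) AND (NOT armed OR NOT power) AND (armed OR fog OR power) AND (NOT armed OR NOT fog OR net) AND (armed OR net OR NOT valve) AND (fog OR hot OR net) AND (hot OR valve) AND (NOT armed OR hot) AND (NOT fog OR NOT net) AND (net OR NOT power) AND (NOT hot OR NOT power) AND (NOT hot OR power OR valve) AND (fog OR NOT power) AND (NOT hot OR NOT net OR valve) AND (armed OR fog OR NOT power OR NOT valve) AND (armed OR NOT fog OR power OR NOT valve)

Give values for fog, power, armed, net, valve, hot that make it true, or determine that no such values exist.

fog = False, power = False, armed = True, net = True, valve = True, hot = True

Set fog = False.
  then (fog OR NOT power) forces power = False.
  then (armed OR fog OR power) forces armed = True.
  then (NOT armed OR hot) forces hot = True.
  then (NOT hot OR power OR valve) forces valve = True.
Set net = True.
All clauses satisfied.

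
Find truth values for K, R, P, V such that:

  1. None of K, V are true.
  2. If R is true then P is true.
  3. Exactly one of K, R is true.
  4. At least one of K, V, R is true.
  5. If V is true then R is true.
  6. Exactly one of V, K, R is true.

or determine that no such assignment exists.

K = False, R = True, P = True, V = False

  (1) {K, V}: 0 true — none ✓
  (2) R=T ⇒ P: T ✓
  (3) {K, R}: 1 true — exactly one ✓
  (4) {K, V, R}: 1 true — at least one ✓
  (5) V=F ⇒ R: vacuous ✓
  (6) {V, K, R}: 1 true — exactly one ✓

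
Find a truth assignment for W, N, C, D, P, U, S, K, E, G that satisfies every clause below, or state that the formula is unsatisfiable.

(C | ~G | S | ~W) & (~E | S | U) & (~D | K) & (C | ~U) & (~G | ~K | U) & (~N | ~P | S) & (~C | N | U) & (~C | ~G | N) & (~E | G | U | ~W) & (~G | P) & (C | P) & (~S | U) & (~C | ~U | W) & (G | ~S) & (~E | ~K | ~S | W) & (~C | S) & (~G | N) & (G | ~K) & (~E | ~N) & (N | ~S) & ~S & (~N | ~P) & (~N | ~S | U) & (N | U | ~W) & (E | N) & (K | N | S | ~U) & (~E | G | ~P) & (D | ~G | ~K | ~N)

Case S = True:
  Clause (~S) is falsified — contradiction.
Case S = False:
  (~C | S) forces C = False.
  (C | ~U) forces U = False.
  (~E | S | U) forces E = False.
  (C | P) forces P = True.
  (~N | ~P | S) forces N = False.
  Clause (E | N) is falsified — contradiction.
Both cases fail, so the formula is unsatisfiable.

No satisfying assignment exists.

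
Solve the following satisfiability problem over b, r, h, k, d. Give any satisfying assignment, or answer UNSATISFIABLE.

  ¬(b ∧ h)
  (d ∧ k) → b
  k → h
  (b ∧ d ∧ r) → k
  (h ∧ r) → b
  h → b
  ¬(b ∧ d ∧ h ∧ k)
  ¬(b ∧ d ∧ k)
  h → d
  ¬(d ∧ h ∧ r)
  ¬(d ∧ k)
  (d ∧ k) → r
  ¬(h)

Unit clause (¬h) forces h = False.
In (h ∨ ¬k) only ¬k is left, so k = False.
Set b = False.
Set r = False.
Set d = True.
All clauses satisfied.

b = False, r = False, h = False, k = False, d = True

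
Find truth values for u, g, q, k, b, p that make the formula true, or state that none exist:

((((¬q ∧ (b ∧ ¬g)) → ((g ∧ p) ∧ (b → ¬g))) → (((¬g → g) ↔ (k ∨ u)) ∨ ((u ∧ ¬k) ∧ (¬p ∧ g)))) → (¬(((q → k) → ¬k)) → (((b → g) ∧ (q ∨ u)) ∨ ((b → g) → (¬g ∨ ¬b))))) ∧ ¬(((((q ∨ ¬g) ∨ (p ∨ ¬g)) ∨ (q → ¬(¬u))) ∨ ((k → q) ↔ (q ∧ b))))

Unsatisfiable — no assignment works.

The conjunct ¬(((((q ∨ ¬g) ∨ (p ∨ ¬g)) ∨ (q → ¬(¬u))) ∨ ((k → q) ↔ (q ∧ b)))) is unsatisfiable on its own:
  q = True: this becomes ¬((True ∨ b)) = False.
  q = False: this becomes ¬((True ∨ k)) = False.
So the whole conjunction is unsatisfiable.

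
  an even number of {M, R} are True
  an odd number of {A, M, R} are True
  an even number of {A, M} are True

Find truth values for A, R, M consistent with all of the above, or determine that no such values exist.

A: True, R: True, M: True

{M, R}: 2 true → even ✓
{A, M, R}: 3 true → odd ✓
{A, M}: 2 true → even ✓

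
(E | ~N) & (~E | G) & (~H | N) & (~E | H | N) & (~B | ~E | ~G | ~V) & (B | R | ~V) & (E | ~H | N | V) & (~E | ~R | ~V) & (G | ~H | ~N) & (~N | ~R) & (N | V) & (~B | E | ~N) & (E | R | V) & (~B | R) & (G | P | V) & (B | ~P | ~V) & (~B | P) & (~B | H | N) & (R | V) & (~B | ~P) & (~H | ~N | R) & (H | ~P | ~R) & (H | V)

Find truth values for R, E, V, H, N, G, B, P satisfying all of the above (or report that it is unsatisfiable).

R = True; E = False; V = True; H = False; N = False; G = True; B = False; P = False

Try R = False:
  (~B | R) forces B = False.
  (B | R | ~V) forces V = False.
  clause (R | V) is falsified — backtrack.
So R = True.
  then (~N | ~R) forces N = False.
  then (N | V) forces V = True.
  then (~H | N) forces H = False.
  then (~E | H | N) forces E = False.
  then (~B | H | N) forces B = False.
  then (H | ~P | ~R) forces P = False.
Set G = True.
All clauses satisfied.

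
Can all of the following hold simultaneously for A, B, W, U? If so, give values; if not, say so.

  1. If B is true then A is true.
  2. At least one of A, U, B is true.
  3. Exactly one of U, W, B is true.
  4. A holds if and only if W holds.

A = False, B = False, W = False, U = True

  (1) B=F ⇒ A: vacuous ✓
  (2) {A, U, B}: 1 true — at least one ✓
  (3) {U, W, B}: 1 true — exactly one ✓
  (4) A=F, W=F — same ✓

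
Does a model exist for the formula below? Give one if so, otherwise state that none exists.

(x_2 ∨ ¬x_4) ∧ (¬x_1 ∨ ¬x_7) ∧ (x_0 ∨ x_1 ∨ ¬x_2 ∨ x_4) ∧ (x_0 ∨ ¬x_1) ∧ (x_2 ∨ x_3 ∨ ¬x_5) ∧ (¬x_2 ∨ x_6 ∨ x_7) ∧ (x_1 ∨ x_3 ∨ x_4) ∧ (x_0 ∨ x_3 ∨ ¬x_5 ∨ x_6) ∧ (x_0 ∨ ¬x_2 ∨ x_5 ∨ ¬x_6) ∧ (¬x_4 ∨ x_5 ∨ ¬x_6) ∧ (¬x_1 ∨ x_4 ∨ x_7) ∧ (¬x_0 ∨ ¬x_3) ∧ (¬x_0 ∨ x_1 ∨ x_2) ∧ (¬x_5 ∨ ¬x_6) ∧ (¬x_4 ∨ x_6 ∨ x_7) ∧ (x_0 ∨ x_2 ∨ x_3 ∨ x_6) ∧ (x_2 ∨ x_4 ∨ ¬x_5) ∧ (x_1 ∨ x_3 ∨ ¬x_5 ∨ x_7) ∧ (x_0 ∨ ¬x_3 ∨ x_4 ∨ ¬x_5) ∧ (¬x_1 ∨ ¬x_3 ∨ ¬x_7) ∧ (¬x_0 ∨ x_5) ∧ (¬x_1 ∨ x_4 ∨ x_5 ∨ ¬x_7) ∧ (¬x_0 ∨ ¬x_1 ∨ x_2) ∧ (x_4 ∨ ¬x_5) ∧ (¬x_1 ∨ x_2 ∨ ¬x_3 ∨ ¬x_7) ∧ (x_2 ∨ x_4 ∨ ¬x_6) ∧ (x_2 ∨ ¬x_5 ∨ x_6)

Set x_0 = False.
  then (x_0 ∨ ¬x_1) forces x_1 = False.
Set x_2 = True.
  then (x_0 ∨ x_1 ∨ ¬x_2 ∨ x_4) forces x_4 = True.
Set x_3 = True.
Set x_5 = False.
  then (x_0 ∨ ¬x_2 ∨ x_5 ∨ ¬x_6) forces x_6 = False.
  then (¬x_4 ∨ x_6 ∨ x_7) forces x_7 = True.
All clauses satisfied.

x_0: False, x_1: False, x_2: True, x_3: True, x_4: True, x_5: False, x_6: False, x_7: True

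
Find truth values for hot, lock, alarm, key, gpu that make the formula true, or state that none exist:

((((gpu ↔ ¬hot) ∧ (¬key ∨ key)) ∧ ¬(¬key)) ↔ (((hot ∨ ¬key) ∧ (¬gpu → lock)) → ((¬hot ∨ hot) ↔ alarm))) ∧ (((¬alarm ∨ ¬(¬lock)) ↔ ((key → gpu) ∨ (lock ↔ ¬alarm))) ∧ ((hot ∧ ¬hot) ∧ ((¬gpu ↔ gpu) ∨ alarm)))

Case hot = True: the conjunct ¬hot is False.
Case hot = False: the conjunct hot is False.
Both cases fail — unsatisfiable.

UNSATISFIABLE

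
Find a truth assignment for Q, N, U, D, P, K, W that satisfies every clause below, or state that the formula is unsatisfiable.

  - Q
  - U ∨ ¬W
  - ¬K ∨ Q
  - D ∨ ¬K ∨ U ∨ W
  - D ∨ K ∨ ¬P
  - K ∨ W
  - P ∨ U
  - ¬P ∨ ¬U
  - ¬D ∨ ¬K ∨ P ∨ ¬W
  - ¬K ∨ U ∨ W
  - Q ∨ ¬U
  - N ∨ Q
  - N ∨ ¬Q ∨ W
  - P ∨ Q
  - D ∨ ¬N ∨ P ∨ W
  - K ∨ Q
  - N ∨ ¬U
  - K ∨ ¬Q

Q = True, N = True, U = True, D = False, P = False, K = True, W = True

Unit clause (Q) forces Q = True.
In (K ∨ ¬Q) only K is left, so K = True.
Set N = True.
Try U = False:
  (U ∨ ¬W) forces W = False.
  clause (¬K ∨ U ∨ W) is falsified — backtrack.
So U = True.
  then (¬P ∨ ¬U) forces P = False.
Set D = False.
  then (D ∨ ¬N ∨ P ∨ W) forces W = True.
All clauses satisfied.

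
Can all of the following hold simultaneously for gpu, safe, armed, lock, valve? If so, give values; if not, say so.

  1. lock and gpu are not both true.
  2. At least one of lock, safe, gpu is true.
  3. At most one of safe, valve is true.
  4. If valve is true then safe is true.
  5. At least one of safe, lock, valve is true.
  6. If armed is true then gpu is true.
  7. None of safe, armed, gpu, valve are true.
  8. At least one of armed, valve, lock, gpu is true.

gpu=F; safe=F; armed=F; lock=T; valve=F

  (1) lock=T, gpu=F — not both ✓
  (2) {lock, safe, gpu}: 1 true — at least one ✓
  (3) {safe, valve}: 0 true — at most one ✓
  (4) valve=F ⇒ safe: vacuous ✓
  (5) {safe, lock, valve}: 1 true — at least one ✓
  (6) armed=F ⇒ gpu: vacuous ✓
  (7) {safe, armed, gpu, valve}: 0 true — none ✓
  (8) {armed, valve, lock, gpu}: 1 true — at least one ✓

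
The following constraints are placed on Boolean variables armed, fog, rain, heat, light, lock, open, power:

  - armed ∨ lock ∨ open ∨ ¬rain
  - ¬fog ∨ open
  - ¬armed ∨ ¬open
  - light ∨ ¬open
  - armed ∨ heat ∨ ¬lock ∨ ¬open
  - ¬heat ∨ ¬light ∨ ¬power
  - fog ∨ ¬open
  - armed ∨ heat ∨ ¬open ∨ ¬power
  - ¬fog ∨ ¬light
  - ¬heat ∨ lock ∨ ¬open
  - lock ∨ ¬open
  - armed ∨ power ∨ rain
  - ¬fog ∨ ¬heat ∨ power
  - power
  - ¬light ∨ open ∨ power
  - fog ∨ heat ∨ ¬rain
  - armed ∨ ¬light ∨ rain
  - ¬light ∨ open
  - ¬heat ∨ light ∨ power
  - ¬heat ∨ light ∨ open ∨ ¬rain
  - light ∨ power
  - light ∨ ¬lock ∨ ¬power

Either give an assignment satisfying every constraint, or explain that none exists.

armed = False, fog = False, rain = False, heat = False, light = False, lock = False, open = False, power = True

Unit clause (power) forces power = True.
Set armed = False.
Try fog = True:
  (¬fog ∨ open) forces open = True.
  (light ∨ ¬open) forces light = True.
  clause (¬fog ∨ ¬light) is falsified — backtrack.
So fog = False.
  then (fog ∨ ¬open) forces open = False.
  then (¬light ∨ open) forces light = False.
  then (light ∨ ¬lock ∨ ¬power) forces lock = False.
  then (armed ∨ lock ∨ open ∨ ¬rain) forces rain = False.
Set heat = False.
All clauses satisfied.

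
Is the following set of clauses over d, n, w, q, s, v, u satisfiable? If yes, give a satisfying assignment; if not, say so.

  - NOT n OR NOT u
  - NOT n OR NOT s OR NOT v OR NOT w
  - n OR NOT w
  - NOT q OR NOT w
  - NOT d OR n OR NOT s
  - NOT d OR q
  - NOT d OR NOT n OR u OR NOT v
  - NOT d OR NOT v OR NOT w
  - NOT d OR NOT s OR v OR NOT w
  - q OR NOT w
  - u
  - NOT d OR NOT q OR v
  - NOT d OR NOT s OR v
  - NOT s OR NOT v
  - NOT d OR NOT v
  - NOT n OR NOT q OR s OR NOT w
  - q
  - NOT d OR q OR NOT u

Unit clause (u) forces u = True.
Unit clause (q) forces q = True.
In (NOT n OR NOT u) only NOT n is left, so n = False.
In (n OR NOT w) only NOT w is left, so w = False.
Try d = True:
  (NOT d OR n OR NOT s) forces s = False.
  (NOT d OR NOT q OR v) forces v = True.
  clause (NOT d OR NOT v) is falsified — backtrack.
So d = False.
Set s = True.
  then (NOT s OR NOT v) forces v = False.
All clauses satisfied.

d = False; n = False; w = False; q = True; s = True; v = False; u = True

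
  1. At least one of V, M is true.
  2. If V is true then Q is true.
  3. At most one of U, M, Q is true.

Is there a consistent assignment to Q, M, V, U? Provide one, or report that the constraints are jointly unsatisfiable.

Q = True, M = False, V = True, U = False

  (1) {V, M}: 1 true — at least one ✓
  (2) V=T ⇒ Q: T ✓
  (3) {U, M, Q}: 1 true — at most one ✓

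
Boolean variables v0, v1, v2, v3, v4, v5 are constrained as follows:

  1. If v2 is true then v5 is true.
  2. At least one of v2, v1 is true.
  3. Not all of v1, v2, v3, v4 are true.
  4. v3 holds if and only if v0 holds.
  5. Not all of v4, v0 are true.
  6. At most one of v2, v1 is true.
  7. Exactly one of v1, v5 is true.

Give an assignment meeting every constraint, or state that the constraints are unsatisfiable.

v0=T, v1=F, v2=T, v3=T, v4=F, v5=T

  (1) v2=T ⇒ v5: T ✓
  (2) {v2, v1}: 1 true — at least one ✓
  (3) {v1, v2, v3, v4}: 2/4 true — not all ✓
  (4) v3=T, v0=T — same ✓
  (5) {v4, v0}: 1/2 true — not all ✓
  (6) {v2, v1}: 1 true — at most one ✓
  (7) {v1, v5}: 1 true — exactly one ✓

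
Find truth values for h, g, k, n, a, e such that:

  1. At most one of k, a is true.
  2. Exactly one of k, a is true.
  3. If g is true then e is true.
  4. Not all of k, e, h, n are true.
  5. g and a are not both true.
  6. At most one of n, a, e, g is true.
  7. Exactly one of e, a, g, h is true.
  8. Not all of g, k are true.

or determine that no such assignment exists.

h = True, g = False, k = True, n = False, a = False, e = False

  (1) {k, a}: 1 true — at most one ✓
  (2) {k, a}: 1 true — exactly one ✓
  (3) g=F ⇒ e: vacuous ✓
  (4) {k, e, h, n}: 2/4 true — not all ✓
  (5) g=F, a=F — not both ✓
  (6) {n, a, e, g}: 0 true — at most one ✓
  (7) {e, a, g, h}: 1 true — exactly one ✓
  (8) {g, k}: 1/2 true — not all ✓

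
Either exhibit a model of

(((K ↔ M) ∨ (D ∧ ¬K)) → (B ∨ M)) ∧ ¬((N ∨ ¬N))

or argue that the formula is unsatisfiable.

Unsatisfiable

The conjunct ¬((N ∨ ¬N)) is unsatisfiable on its own:
  N=F: evaluates to False.
  N=T: evaluates to False.
So the whole conjunction is unsatisfiable.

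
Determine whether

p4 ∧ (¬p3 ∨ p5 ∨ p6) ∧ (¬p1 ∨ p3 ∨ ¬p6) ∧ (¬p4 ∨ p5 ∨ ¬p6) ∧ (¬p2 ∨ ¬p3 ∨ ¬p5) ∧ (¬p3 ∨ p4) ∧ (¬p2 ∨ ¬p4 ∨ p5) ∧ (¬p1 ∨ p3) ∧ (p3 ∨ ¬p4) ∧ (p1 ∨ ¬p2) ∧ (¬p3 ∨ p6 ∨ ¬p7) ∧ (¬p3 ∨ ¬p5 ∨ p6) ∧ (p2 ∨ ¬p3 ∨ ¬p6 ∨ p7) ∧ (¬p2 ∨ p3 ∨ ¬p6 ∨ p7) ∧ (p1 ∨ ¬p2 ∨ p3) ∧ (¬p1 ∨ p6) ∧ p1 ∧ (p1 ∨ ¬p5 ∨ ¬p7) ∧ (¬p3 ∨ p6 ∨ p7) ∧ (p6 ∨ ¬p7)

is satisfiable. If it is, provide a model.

Unit clause (p4) forces p4 = True.
In (p3 ∨ ¬p4) only p3 is left, so p3 = True.
Unit clause (p1) forces p1 = True.
In (¬p1 ∨ p6) only p6 is left, so p6 = True.
In (¬p4 ∨ p5 ∨ ¬p6) only p5 is left, so p5 = True.
In (¬p2 ∨ ¬p3 ∨ ¬p5) only ¬p2 is left, so p2 = False.
In (p2 ∨ ¬p3 ∨ ¬p6 ∨ p7) only p7 is left, so p7 = True.
All clauses satisfied.

p1: True, p2: False, p3: True, p4: True, p5: True, p6: True, p7: True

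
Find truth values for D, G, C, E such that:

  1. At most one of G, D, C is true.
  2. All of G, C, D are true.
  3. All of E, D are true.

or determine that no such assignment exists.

UNSATISFIABLE

Case D = True:
  (1) with D=T forces G = False.
  Constraint (2) is violated (G=F) — contradiction.
Case D = False:
  Constraint (2) is violated (D=F) — contradiction.
Both cases fail — unsatisfiable.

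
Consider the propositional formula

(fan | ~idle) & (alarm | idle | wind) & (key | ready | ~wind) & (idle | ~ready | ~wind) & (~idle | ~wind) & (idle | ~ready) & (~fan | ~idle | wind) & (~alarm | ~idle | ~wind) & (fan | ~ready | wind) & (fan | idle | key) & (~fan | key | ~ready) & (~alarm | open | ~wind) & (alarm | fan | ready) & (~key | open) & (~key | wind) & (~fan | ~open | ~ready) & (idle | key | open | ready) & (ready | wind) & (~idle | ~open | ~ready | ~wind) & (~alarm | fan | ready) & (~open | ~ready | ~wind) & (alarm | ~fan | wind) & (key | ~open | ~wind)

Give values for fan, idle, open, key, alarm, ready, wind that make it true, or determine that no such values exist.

Try fan = False:
  (fan | ~idle) forces idle = False.
  (idle | ~ready) forces ready = False.
  (fan | idle | key) forces key = True.
  (alarm | fan | ready) forces alarm = True.
  clause (~alarm | fan | ready) is falsified — backtrack.
So fan = True.
Set idle = False.
  then (idle | ~ready) forces ready = False.
  then (ready | wind) forces wind = True.
  then (key | ready | ~wind) forces key = True.
  then (~key | open) forces open = True.
Set alarm = False.
All clauses satisfied.

fan: True; idle: False; open: True; key: True; alarm: False; ready: False; wind: True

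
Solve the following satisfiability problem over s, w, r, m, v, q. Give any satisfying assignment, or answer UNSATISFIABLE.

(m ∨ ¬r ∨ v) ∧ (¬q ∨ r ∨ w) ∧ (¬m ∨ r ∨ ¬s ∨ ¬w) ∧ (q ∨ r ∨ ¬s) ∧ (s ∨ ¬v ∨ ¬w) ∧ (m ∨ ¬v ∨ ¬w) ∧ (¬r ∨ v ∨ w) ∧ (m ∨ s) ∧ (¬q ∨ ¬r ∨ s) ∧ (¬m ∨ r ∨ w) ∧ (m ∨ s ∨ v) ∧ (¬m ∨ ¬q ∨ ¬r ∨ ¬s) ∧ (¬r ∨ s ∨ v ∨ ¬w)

s = True; w = True; r = False; m = False; v = False; q = True

Set s = True.
Set w = True.
Set r = False.
  then (¬m ∨ r ∨ ¬s ∨ ¬w) forces m = False.
  then (q ∨ r ∨ ¬s) forces q = True.
  then (m ∨ ¬v ∨ ¬w) forces v = False.
All clauses satisfied.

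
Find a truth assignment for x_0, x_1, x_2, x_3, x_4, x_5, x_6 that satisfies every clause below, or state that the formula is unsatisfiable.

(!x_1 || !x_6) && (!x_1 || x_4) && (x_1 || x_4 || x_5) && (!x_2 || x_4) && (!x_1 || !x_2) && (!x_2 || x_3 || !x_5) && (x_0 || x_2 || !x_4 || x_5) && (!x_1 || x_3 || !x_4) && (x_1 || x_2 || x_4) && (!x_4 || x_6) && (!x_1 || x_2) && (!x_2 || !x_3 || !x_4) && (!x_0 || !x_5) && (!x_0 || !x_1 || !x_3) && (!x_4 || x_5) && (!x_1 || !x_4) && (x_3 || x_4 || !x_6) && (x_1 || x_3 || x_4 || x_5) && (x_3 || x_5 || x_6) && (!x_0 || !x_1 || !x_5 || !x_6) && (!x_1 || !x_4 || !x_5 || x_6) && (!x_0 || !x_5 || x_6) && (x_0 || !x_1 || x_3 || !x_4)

Try x_0 = True:
  (!x_0 || !x_5) forces x_5 = False.
  (!x_4 || x_5) forces x_4 = False.
  (!x_1 || x_4) forces x_1 = False.
  clause (x_1 || x_4 || x_5) is falsified — backtrack.
So x_0 = False.
Try x_1 = True:
  (!x_1 || !x_6) forces x_6 = False.
  (!x_1 || x_4) forces x_4 = True.
  clause (!x_4 || x_6) is falsified — backtrack.
So x_1 = False.
Set x_2 = False.
  then (x_1 || x_2 || x_4) forces x_4 = True.
  then (!x_4 || x_6) forces x_6 = True.
  then (!x_4 || x_5) forces x_5 = True.
Set x_3 = False.
All clauses satisfied.

x_0 = False, x_1 = False, x_2 = False, x_3 = False, x_4 = True, x_5 = True, x_6 = True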